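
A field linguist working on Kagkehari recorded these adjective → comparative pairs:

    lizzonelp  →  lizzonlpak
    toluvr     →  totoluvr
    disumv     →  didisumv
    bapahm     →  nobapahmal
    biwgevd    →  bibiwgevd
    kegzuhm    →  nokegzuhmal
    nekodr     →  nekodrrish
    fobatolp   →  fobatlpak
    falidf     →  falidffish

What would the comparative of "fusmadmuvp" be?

"fusmadmuvp" has second-to-last letter 'v'. The stems whose second-to-last letter is 'v' (biwgevd → bibiwgevd, toluvr → totoluvr) repeat the first consonant+vowel as a prefix.
The other patterns: stems whose second-to-last letter is 'l' delete the last vowel and add -ak; stems whose second-to-last letter is 'h' add no- … -al around the stem; stems whose second-to-last letter is 'd' double the final consonant and add -ish.
So fusmadmuvp → fufusmadmuvp.

fufusmadmuvp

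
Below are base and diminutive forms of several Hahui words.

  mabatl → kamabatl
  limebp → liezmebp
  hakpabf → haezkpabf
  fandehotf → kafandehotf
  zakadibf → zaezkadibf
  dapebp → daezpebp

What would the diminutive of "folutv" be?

"folutv" has second-to-last letter 't'. The stems whose second-to-last letter is 't' (fandehotf → kafandehotf, mabatl → kamabatl) add the prefix ka-.
So folutv → kafolutv.

kafolutv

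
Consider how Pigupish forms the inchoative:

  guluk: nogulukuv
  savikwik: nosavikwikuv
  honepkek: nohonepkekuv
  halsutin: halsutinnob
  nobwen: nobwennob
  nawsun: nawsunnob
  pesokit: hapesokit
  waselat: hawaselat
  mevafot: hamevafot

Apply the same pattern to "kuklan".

kuklannob

savikwik and halsutin both have last vowel 'i' yet inflect differently (nosavikwikuv, halsutinnob), so the last vowel is not what conditions the rule; the final letter is.
"kuklan" ends in -n. The stems ending in -n (halsutin → halsutinnob, nobwen → nobwennob, nawsun → nawsunnob) double the final consonant and add -ob.
The other patterns: stems ending in -k add no- … -uv around the stem; stems ending in -t add the prefix ha-.
So kuklan → kuklannob.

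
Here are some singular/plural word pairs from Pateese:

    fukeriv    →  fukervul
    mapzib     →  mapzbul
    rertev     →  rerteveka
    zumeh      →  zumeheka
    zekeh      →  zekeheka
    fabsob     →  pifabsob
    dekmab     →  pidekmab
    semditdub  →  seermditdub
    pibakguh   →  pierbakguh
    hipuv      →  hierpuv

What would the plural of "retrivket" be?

retrivketeka

fukeriv and rertev both end in -v yet inflect differently (fukervul, rerteveka), so the final letter is not what conditions the rule; the last vowel is.
"retrivket" has last vowel 'e'. The stems whose last vowel is 'e' (rertev → rerteveka, zumeh → zumeheka, zekeh → zekeheka) add -eka.
So retrivket → retrivketeka.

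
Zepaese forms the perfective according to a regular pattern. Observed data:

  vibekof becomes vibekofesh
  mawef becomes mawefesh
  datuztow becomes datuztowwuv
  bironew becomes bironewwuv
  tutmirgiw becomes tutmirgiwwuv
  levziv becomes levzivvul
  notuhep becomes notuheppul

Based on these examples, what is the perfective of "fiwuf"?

fiwufesh

vibekof and datuztow both have last vowel 'o' yet inflect differently (vibekofesh, datuztowwuv), so the last vowel is not what conditions the rule; the final letter is.
"fiwuf" ends in -f. The stems ending in -f (vibekof → vibekofesh, mawef → mawefesh) add -esh.
The other patterns: stems ending in -w double the final consonant and add -uv; stems ending in -p or -v double the final consonant and add -ul.
So fiwuf → fiwufesh.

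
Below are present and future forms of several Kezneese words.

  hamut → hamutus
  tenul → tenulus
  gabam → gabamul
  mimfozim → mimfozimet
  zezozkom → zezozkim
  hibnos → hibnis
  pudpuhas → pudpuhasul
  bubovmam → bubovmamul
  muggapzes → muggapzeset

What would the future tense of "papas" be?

pudpuhas and hibnos both end in -s yet inflect differently (pudpuhasul, hibnis), so the final letter is not what conditions the rule; the last vowel is.
"papas" has last vowel 'a'. The stems whose last vowel is 'a' (gabam → gabamul, pudpuhas → pudpuhasul, bubovmam → bubovmamul) add -ul.
So papas → papasul.

papasul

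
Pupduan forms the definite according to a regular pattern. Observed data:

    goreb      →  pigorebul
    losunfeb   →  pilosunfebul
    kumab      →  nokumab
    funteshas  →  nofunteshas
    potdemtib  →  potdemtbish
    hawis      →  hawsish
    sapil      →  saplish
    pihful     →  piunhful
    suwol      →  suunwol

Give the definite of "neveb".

"neveb" has last vowel 'e'. The stems whose last vowel is 'e' (goreb → pigorebul, losunfeb → pilosunfebul) add pi- … -ul around the stem.
The other patterns: stems whose last vowel is 'a' add the prefix no-; stems whose last vowel is 'i' delete the last vowel and add -ish; stems whose last vowel is 'o' or 'u' insert -un- after the first vowel.
So neveb → pinevebul.

pinevebul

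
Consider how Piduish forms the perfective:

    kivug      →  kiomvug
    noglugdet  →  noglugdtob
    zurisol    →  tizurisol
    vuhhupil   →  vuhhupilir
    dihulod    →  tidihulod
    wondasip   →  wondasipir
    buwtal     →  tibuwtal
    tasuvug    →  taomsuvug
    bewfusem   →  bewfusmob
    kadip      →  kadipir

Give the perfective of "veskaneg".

"veskaneg" has last vowel 'e'. The stems whose last vowel is 'e' (noglugdet → noglugdtob, bewfusem → bewfusmob) delete the last vowel and add -ob.
The other patterns: stems whose last vowel is 'a' or 'o' add the prefix ti-; stems whose last vowel is 'i' add -ir; stems whose last vowel is 'u' insert -om- after the first vowel.
So veskaneg → veskangob.

veskangob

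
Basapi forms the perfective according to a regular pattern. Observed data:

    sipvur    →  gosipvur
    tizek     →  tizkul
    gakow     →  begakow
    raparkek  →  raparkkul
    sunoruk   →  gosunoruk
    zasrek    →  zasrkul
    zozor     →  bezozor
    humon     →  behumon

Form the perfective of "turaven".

turavnul

sunoruk and tizek both end in -k yet inflect differently (gosunoruk, tizkul), so the final letter is not what conditions the rule; the last vowel is.
"turaven" has last vowel 'e'. The stems whose last vowel is 'e' (tizek → tizkul, raparkek → raparkkul, zasrek → zasrkul) delete the last vowel and add -ul.
The other patterns: stems whose last vowel is 'u' add the prefix go-; stems whose last vowel is 'o' add the prefix be-.
So turaven → turavnul.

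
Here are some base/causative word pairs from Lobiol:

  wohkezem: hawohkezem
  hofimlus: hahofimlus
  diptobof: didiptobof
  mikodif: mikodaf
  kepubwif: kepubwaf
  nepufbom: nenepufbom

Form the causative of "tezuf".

diptobof and kepubwif both end in -f yet inflect differently (didiptobof, kepubwaf), so the final letter is not what conditions the rule; the last vowel is.
"tezuf" has last vowel 'u'. The one such stem in the data (hofimlus → hahofimlus) adds the prefix ha-, so the same rule applies.
So tezuf → hatezuf.

hatezuf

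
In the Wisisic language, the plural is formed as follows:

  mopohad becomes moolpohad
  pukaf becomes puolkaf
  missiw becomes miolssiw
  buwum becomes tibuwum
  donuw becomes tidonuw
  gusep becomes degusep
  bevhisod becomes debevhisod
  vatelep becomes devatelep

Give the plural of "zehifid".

"zehifid" has last vowel 'i'. The one such stem in the data (missiw → miolssiw) inserts -ol- after the first vowel (as do mopohad, pukaf), so the same rule applies.
The other patterns: stems whose last vowel is 'u' add the prefix ti-; stems whose last vowel is 'e' or 'o' add the prefix de-.
So zehifid → zeolhifid.

zeolhifid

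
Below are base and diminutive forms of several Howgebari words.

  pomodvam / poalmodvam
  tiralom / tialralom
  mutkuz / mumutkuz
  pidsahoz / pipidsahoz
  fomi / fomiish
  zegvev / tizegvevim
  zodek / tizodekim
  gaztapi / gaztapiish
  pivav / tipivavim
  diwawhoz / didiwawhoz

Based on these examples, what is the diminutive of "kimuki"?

kimukiish

"kimuki" ends in -i. The stems ending in -i (fomi → fomiish, gaztapi → gaztapiish) add -ish.
So kimuki → kimukiish.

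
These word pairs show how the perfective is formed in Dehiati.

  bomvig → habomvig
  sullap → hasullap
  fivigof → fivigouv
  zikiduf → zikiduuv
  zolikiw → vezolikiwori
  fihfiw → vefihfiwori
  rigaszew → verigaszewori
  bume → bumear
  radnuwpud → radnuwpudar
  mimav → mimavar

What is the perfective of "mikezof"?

bomvig and zolikiw both have last vowel 'i' yet inflect differently (habomvig, vezolikiwori), so the last vowel is not what conditions the rule; the final letter is.
"mikezof" ends in -f. The stems ending in -f (fivigof → fivigouv, zikiduf → zikiduuv) drop the final letter and add -uv.
So mikezof → mikezouv.

mikezouv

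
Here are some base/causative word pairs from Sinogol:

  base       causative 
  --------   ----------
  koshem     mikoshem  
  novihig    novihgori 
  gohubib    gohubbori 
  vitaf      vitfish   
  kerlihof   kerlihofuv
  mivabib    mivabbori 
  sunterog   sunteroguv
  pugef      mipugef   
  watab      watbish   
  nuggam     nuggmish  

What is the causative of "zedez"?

vitaf and pugef both end in -f yet inflect differently (vitfish, mipugef), so the final letter is not what conditions the rule; the last vowel is.
"zedez" has last vowel 'e'. The stems whose last vowel is 'e' (pugef → mipugef, koshem → mikoshem) add the prefix mi-.
So zedez → mizedez.

mizedez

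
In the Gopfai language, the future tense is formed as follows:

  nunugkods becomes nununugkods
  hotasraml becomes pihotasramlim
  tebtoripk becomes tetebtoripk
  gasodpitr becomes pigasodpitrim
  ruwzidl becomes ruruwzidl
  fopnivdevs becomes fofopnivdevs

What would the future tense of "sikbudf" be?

sisikbudf

hotasraml and ruwzidl both end in -l yet inflect differently (pihotasramlim, ruruwzidl), so the final letter is not what conditions the rule; the second-to-last letter is.
"sikbudf" has second-to-last letter 'd'. The stems whose second-to-last letter is 'd' (nunugkods → nununugkods, ruwzidl → ruruwzidl) repeat the first consonant+vowel as a prefix.
The other pattern: stems whose second-to-last letter is 'm' or 't' add pi- … -im around the stem.
So sikbudf → sisikbudf.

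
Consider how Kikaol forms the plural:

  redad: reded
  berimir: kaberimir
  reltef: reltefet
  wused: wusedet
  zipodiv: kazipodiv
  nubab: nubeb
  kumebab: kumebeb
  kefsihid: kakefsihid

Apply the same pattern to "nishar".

nisher

wused and kefsihid both end in -d yet inflect differently (wusedet, kakefsihid), so the final letter is not what conditions the rule; the last vowel is.
"nishar" has last vowel 'a'. The stems whose last vowel is 'a' (redad → reded, kumebab → kumebeb, nubab → nubeb) change the last vowel to 'e'.
The other patterns: stems whose last vowel is 'e' add -et; stems whose last vowel is 'i' add the prefix ka-.
So nishar → nisher.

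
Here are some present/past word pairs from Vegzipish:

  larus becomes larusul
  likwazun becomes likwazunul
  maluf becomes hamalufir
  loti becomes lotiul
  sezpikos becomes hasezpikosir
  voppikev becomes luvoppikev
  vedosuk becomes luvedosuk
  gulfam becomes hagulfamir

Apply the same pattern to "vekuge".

luvekuge

"vekuge" begins with v-. The stems beginning with v- (vedosuk → luvedosuk, voppikev → luvoppikev) add the prefix lu-.
The other patterns: stems beginning with l- add -ul; stems beginning with g-, m- or s- add ha- … -ir around the stem.
So vekuge → luvekuge.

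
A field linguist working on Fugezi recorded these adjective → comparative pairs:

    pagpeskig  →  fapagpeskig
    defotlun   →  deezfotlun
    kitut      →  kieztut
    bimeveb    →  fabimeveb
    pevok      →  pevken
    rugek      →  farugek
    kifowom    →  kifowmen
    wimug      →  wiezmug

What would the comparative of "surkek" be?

pagpeskig and wimug both end in -g yet inflect differently (fapagpeskig, wiezmug), so the final letter is not what conditions the rule; the last vowel is.
"surkek" has last vowel 'e'. The stems whose last vowel is 'e' (bimeveb → fabimeveb, rugek → farugek) add the prefix fa-.
The other patterns: stems whose last vowel is 'u' insert -ez- after the first vowel; stems whose last vowel is 'o' delete the last vowel and add -en.
So surkek → fasurkek.

fasurkek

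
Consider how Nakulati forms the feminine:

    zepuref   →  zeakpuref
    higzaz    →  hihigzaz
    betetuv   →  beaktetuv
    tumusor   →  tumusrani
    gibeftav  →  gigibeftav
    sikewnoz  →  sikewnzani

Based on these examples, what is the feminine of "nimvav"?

ninimvav

higzaz and sikewnoz both end in -z yet inflect differently (hihigzaz, sikewnzani), so the final letter is not what conditions the rule; the last vowel is.
"nimvav" has last vowel 'a'. The stems whose last vowel is 'a' (gibeftav → gigibeftav, higzaz → hihigzaz) repeat the first consonant+vowel as a prefix.
The other patterns: stems whose last vowel is 'o' delete the last vowel and add -ani; stems whose last vowel is 'e' or 'u' insert -ak- after the first vowel.
So nimvav → ninimvav.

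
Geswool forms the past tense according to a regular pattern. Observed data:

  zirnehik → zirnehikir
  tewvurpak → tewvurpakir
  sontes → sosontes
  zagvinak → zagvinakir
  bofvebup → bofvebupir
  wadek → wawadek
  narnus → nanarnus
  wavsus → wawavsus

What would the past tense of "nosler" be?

zagvinak and wadek both end in -k yet inflect differently (zagvinakir, wawadek), so the final letter is not what conditions the rule; the number of vowels is.
"nosler" has 2 vowels. The stems with 2 vowels (wadek → wawadek, wavsus → wawavsus, narnus → nanarnus) repeat the first consonant+vowel as a prefix.
So nosler → nonosler.

nonosler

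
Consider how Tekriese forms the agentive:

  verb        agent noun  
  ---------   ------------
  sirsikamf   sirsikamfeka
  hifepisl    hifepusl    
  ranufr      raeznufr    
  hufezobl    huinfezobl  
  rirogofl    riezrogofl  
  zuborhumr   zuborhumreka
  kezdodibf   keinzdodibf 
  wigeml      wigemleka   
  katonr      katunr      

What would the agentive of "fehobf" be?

feinhobf

hufezobl and wigeml both end in -l yet inflect differently (huinfezobl, wigemleka), so the final letter is not what conditions the rule; the second-to-last letter is.
"fehobf" has second-to-last letter 'b'. The stems whose second-to-last letter is 'b' (hufezobl → huinfezobl, kezdodibf → keinzdodibf) insert -in- after the first vowel.
The other patterns: stems whose second-to-last letter is 'm' add -eka; stems whose second-to-last letter is 'f' insert -ez- after the first vowel; stems whose second-to-last letter is 'n' or 's' change the last vowel to 'u'.
So fehobf → feinhobf.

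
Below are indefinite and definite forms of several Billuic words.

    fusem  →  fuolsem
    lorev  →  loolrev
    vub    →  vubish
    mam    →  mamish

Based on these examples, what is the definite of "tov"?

"tov" has 1 vowel. The stems with 1 vowel (vub → vubish, mam → mamish) add -ish.
The other pattern: stems with 2 vowels insert -ol- after the first vowel.
So tov → tovish.

tovish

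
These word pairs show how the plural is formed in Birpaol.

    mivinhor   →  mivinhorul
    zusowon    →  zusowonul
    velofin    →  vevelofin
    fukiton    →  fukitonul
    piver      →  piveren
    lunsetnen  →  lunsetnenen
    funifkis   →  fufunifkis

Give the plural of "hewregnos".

"hewregnos" has last vowel 'o'. The stems whose last vowel is 'o' (fukiton → fukitonul, zusowon → zusowonul, mivinhor → mivinhorul) add -ul.
So hewregnos → hewregnosul.

hewregnosul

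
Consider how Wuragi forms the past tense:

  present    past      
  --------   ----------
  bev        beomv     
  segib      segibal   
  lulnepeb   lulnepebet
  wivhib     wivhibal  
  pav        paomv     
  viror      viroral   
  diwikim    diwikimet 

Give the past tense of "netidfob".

netidfobet

wivhib and lulnepeb both end in -b yet inflect differently (wivhibal, lulnepebet), so the final letter is not what conditions the rule; the number of vowels is.
"netidfob" has 3 vowels. The stems with 3 vowels (diwikim → diwikimet, lulnepeb → lulnepebet) add -et.
So netidfob → netidfobet.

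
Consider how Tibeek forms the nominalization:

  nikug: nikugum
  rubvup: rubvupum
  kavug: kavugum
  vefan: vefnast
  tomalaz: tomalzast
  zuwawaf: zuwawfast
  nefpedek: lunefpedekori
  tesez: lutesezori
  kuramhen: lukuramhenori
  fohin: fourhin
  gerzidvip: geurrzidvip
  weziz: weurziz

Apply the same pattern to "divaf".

divfast

tomalaz and tesez both end in -z yet inflect differently (tomalzast, lutesezori), so the final letter is not what conditions the rule; the last vowel is.
"divaf" has last vowel 'a'. The stems whose last vowel is 'a' (vefan → vefnast, tomalaz → tomalzast, zuwawaf → zuwawfast) delete the last vowel and add -ast.
So divaf → divfast.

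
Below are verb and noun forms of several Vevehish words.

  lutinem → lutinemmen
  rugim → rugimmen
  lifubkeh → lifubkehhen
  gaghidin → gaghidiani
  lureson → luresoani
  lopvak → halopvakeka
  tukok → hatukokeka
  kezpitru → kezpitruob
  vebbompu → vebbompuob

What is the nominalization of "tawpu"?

tawpuob

"tawpu" ends in -u. The stems ending in -u (kezpitru → kezpitruob, vebbompu → vebbompuob) add -ob.
The other patterns: stems ending in -h or -m double the final consonant and add -en; stems ending in -n drop the final letter and add -ani; stems ending in -k add ha- … -eka around the stem.
So tawpu → tawpuob.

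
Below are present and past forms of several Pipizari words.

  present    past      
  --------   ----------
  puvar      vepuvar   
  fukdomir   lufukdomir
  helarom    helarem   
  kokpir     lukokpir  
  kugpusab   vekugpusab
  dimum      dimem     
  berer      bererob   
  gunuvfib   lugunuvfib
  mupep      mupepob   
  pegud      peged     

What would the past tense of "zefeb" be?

zefebob

"zefeb" has last vowel 'e'. The stems whose last vowel is 'e' (mupep → mupepob, berer → bererob) add -ob.
The other patterns: stems whose last vowel is 'i' add the prefix lu-; stems whose last vowel is 'o' or 'u' change the last vowel to 'e'; stems whose last vowel is 'a' add the prefix ve-.
So zefeb → zefebob.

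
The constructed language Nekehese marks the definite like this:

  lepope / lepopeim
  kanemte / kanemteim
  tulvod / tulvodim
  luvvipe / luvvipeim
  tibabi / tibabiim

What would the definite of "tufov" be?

tufovim

Every pair shown (lepope → lepopeim, kanemte → kanemteim, tulvod → tulvodim, …) follows the same rule: add -im.
So tufov → tufovim.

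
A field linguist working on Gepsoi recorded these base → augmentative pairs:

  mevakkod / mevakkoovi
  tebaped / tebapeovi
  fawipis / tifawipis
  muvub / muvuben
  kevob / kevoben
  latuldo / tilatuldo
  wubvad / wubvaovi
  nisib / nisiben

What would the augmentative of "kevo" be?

kevob and mevakkod both have last vowel 'o' yet inflect differently (kevoben, mevakkoovi), so the last vowel is not what conditions the rule; the final letter is.
"kevo" ends in -o. The one such stem in the data (latuldo → tilatuldo) adds the prefix ti-, so the same rule applies.
So kevo → tikevo.

tikevo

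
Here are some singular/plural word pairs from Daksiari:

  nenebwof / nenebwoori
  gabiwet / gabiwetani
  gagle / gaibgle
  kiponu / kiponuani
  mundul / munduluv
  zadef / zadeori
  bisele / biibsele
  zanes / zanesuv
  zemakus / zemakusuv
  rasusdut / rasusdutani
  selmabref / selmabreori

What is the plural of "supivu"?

supivuani

gabiwet and zadef both have last vowel 'e' yet inflect differently (gabiwetani, zadeori), so the last vowel is not what conditions the rule; the final letter is.
"supivu" ends in -u. The one such stem in the data (kiponu → kiponuani) adds -ani, so the same rule applies.
So supivu → supivuani.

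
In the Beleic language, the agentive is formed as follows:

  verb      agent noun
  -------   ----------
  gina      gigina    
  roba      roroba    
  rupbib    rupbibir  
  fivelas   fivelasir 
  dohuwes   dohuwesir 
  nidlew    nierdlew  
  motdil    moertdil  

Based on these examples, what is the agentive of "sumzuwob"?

gina and fivelas both have last vowel 'a' yet inflect differently (gigina, fivelasir), so the last vowel is not what conditions the rule; the final letter is.
"sumzuwob" ends in -b. The one such stem in the data (rupbib → rupbibir) adds -ir, so the same rule applies.
The other patterns: stems ending in -a repeat the first consonant+vowel as a prefix; stems ending in -l or -w insert -er- after the first vowel.
So sumzuwob → sumzuwobir.

sumzuwobir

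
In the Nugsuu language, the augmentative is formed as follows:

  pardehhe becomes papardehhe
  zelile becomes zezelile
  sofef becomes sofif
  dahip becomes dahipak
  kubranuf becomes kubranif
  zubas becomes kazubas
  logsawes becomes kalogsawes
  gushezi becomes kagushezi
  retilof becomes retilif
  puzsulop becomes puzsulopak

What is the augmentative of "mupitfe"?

"mupitfe" ends in -e. The stems ending in -e (zelile → zezelile, pardehhe → papardehhe) repeat the first consonant+vowel as a prefix.
The other patterns: stems ending in -f change the last vowel to 'i'; stems ending in -p add -ak; stems ending in -i or -s add the prefix ka-.
So mupitfe → mumupitfe.

mumupitfe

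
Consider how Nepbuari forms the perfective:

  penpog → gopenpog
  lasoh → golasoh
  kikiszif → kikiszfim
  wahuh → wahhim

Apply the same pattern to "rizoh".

gorizoh

"rizoh" has last vowel 'o'. The stems whose last vowel is 'o' (penpog → gopenpog, lasoh → golasoh) add the prefix go-.
So rizoh → gorizoh.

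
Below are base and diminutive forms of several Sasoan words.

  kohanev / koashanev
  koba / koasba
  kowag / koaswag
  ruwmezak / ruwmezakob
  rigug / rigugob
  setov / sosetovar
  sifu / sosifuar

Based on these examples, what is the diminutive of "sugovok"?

sosugovokar

"sugovok" begins with s-. The stems beginning with s- (setov → sosetovar, sifu → sosifuar) add so- … -ar around the stem.
So sugovok → sosugovokar.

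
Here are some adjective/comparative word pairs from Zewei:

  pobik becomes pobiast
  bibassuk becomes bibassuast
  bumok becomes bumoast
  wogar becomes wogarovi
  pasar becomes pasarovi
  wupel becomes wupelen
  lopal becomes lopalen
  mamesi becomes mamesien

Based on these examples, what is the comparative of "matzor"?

matzorovi

wogar and lopal both have last vowel 'a' yet inflect differently (wogarovi, lopalen), so the last vowel is not what conditions the rule; the final letter is.
"matzor" ends in -r. The stems ending in -r (wogar → wogarovi, pasar → pasarovi) add -ovi.
So matzor → matzorovi.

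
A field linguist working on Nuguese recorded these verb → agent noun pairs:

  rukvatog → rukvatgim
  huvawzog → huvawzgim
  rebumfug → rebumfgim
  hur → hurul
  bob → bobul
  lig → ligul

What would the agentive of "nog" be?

nogul

rukvatog and lig both end in -g yet inflect differently (rukvatgim, ligul), so the final letter is not what conditions the rule; the number of vowels is.
"nog" has 1 vowel. The stems with 1 vowel (hur → hurul, bob → bobul, lig → ligul) add -ul.
So nog → nogul.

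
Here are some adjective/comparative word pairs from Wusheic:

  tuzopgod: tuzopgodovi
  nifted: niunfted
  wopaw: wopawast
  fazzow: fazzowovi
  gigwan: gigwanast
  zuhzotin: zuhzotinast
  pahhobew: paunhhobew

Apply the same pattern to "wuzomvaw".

pahhobew and fazzow both end in -w yet inflect differently (paunhhobew, fazzowovi), so the final letter is not what conditions the rule; the last vowel is.
"wuzomvaw" has last vowel 'a'. The stems whose last vowel is 'a' (gigwan → gigwanast, wopaw → wopawast) add -ast.
So wuzomvaw → wuzomvawast.

wuzomvawast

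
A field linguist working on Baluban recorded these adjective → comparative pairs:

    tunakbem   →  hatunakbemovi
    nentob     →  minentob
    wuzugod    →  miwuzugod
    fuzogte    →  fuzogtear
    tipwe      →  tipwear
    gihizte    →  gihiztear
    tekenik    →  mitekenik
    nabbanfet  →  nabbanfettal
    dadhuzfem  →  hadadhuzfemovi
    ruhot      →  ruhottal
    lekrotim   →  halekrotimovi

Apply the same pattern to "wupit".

wupittal

gihizte and dadhuzfem both have last vowel 'e' yet inflect differently (gihiztear, hadadhuzfemovi), so the last vowel is not what conditions the rule; the final letter is.
"wupit" ends in -t. The stems ending in -t (ruhot → ruhottal, nabbanfet → nabbanfettal) double the final consonant and add -al.
The other patterns: stems ending in -e add -ar; stems ending in -m add ha- … -ovi around the stem; stems ending in -b, -d or -k add the prefix mi-.
So wupit → wupittal.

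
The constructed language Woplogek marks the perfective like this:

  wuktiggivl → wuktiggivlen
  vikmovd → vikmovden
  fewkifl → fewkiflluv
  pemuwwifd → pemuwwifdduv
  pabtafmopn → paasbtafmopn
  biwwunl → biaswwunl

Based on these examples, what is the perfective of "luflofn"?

luflofnnuv

wuktiggivl and fewkifl both end in -l yet inflect differently (wuktiggivlen, fewkiflluv), so the final letter is not what conditions the rule; the second-to-last letter is.
"luflofn" has second-to-last letter 'f'. The stems whose second-to-last letter is 'f' (fewkifl → fewkiflluv, pemuwwifd → pemuwwifdduv) double the final consonant and add -uv.
So luflofn → luflofnnuv.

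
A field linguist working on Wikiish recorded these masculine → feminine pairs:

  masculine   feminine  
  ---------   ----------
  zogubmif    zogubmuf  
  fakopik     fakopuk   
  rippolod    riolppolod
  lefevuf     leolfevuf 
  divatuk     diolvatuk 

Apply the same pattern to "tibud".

tiolbud

zogubmif and lefevuf both end in -f yet inflect differently (zogubmuf, leolfevuf), so the final letter is not what conditions the rule; the last vowel is.
"tibud" has last vowel 'u'. The stems whose last vowel is 'u' (lefevuf → leolfevuf, divatuk → diolvatuk) insert -ol- after the first vowel.
The other pattern: stems whose last vowel is 'i' change the last vowel to 'u'.
So tibud → tiolbud.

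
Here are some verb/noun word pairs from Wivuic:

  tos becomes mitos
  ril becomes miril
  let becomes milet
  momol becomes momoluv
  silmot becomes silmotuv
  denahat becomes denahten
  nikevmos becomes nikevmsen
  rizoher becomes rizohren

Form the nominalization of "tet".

"tet" has 1 vowel. The stems with 1 vowel (tos → mitos, ril → miril, let → milet) add the prefix mi-.
The other patterns: stems with 2 vowels add -uv; stems with 3 vowels delete the last vowel and add -en.
So tet → mitet.

mitet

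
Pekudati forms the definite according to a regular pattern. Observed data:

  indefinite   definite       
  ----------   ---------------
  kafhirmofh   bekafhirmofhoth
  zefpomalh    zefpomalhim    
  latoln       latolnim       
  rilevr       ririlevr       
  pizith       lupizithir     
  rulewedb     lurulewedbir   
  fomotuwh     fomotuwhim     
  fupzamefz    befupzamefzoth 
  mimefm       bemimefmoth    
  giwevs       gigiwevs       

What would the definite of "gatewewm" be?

kafhirmofh and zefpomalh both end in -h yet inflect differently (bekafhirmofhoth, zefpomalhim), so the final letter is not what conditions the rule; the second-to-last letter is.
"gatewewm" has second-to-last letter 'w'. The one such stem in the data (fomotuwh → fomotuwhim) adds -im, so the same rule applies.
So gatewewm → gatewewmim.

gatewewmim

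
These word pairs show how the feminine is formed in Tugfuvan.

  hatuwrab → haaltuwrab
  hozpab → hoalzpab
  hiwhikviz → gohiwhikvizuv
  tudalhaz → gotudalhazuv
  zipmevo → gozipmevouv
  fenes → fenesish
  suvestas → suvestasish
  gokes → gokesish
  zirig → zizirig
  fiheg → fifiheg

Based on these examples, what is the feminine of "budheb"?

hatuwrab and tudalhaz both have last vowel 'a' yet inflect differently (haaltuwrab, gotudalhazuv), so the last vowel is not what conditions the rule; the final letter is.
"budheb" ends in -b. The stems ending in -b (hatuwrab → haaltuwrab, hozpab → hoalzpab) insert -al- after the first vowel.
So budheb → bualdheb.

bualdheb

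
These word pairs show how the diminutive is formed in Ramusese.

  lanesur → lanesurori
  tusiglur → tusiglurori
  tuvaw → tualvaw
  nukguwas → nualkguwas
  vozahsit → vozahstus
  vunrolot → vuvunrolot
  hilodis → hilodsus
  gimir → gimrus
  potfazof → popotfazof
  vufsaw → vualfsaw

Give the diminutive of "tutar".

vozahsit and vunrolot both end in -t yet inflect differently (vozahstus, vuvunrolot), so the final letter is not what conditions the rule; the last vowel is.
"tutar" has last vowel 'a'. The stems whose last vowel is 'a' (nukguwas → nualkguwas, vufsaw → vualfsaw, tuvaw → tualvaw) insert -al- after the first vowel.
The other patterns: stems whose last vowel is 'i' delete the last vowel and add -us; stems whose last vowel is 'o' repeat the first consonant+vowel as a prefix; stems whose last vowel is 'u' add -ori.
So tutar → tualtar.

tualtar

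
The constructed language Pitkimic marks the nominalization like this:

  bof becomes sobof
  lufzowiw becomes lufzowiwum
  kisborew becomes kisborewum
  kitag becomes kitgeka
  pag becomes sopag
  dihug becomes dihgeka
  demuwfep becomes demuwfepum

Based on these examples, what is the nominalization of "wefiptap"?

pag and kitag both end in -g yet inflect differently (sopag, kitgeka), so the final letter is not what conditions the rule; the number of vowels is.
"wefiptap" has 3 vowels. The stems with 3 vowels (lufzowiw → lufzowiwum, kisborew → kisborewum, demuwfep → demuwfepum) add -um.
The other patterns: stems with 1 vowel add the prefix so-; stems with 2 vowels delete the last vowel and add -eka.
So wefiptap → wefiptapum.

wefiptapum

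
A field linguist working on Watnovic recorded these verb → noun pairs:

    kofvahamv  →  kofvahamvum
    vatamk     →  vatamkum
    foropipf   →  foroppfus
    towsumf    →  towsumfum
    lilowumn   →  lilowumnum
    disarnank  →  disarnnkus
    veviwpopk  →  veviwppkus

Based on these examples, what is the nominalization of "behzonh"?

behznhus

"behzonh" has second-to-last letter 'n'. The one such stem in the data (disarnank → disarnnkus) deletes the last vowel and adds -us (as do veviwpopk, foropipf), so the same rule applies.
So behzonh → behznhus.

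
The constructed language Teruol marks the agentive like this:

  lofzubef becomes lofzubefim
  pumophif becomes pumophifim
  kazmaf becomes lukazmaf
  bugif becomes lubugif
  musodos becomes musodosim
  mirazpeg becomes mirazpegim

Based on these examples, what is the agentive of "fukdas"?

"fukdas" has 2 vowels. The stems with 2 vowels (bugif → lubugif, kazmaf → lukazmaf) add the prefix lu-.
The other pattern: stems with 3 vowels add -im.
So fukdas → lufukdas.

lufukdas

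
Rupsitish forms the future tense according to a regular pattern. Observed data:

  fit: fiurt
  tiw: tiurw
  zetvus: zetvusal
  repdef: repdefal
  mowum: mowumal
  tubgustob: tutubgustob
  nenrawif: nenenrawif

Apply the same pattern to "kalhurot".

"kalhurot" has 3 vowels. The stems with 3 vowels (tubgustob → tutubgustob, nenrawif → nenenrawif) repeat the first consonant+vowel as a prefix.
The other patterns: stems with 1 vowel insert -ur- after the first vowel; stems with 2 vowels add -al.
So kalhurot → kakalhurot.

kakalhurot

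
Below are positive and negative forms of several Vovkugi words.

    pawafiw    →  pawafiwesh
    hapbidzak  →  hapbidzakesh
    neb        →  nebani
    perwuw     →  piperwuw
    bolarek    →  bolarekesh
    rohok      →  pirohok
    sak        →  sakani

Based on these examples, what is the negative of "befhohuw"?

"befhohuw" has 3 vowels. The stems with 3 vowels (hapbidzak → hapbidzakesh, pawafiw → pawafiwesh, bolarek → bolarekesh) add -esh.
So befhohuw → befhohuwesh.

befhohuwesh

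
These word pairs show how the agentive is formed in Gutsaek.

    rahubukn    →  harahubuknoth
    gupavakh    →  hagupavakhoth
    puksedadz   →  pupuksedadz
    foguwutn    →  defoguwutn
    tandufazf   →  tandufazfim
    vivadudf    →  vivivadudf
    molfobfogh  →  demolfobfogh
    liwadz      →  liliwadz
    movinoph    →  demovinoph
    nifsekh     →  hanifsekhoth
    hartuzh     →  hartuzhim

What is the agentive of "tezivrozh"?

tezivrozhim

"tezivrozh" has second-to-last letter 'z'. The stems whose second-to-last letter is 'z' (tandufazf → tandufazfim, hartuzh → hartuzhim) add -im.
So tezivrozh → tezivrozhim.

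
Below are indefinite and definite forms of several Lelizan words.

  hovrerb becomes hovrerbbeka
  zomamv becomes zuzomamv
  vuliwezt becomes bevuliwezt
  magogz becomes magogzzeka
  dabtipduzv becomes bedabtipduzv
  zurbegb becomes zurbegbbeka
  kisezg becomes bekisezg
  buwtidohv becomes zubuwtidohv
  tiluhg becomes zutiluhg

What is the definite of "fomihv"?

buwtidohv and dabtipduzv both end in -v yet inflect differently (zubuwtidohv, bedabtipduzv), so the final letter is not what conditions the rule; the second-to-last letter is.
"fomihv" has second-to-last letter 'h'. The stems whose second-to-last letter is 'h' (buwtidohv → zubuwtidohv, tiluhg → zutiluhg) add the prefix zu-.
The other patterns: stems whose second-to-last letter is 'z' add the prefix be-; stems whose second-to-last letter is 'g' or 'r' double the final consonant and add -eka.
So fomihv → zufomihv.

zufomihv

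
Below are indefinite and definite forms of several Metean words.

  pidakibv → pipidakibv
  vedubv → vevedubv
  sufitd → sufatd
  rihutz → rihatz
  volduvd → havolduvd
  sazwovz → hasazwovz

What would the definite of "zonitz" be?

zonatz

sufitd and volduvd both end in -d yet inflect differently (sufatd, havolduvd), so the final letter is not what conditions the rule; the second-to-last letter is.
"zonitz" has second-to-last letter 't'. The stems whose second-to-last letter is 't' (sufitd → sufatd, rihutz → rihatz) change the last vowel to 'a'.
So zonitz → zonatz.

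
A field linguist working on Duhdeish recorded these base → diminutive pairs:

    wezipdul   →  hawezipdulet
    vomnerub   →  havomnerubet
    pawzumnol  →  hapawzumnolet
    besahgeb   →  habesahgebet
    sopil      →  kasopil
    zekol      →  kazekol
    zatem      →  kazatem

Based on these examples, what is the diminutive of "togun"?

wezipdul and sopil both end in -l yet inflect differently (hawezipdulet, kasopil), so the final letter is not what conditions the rule; the number of vowels is.
"togun" has 2 vowels. The stems with 2 vowels (sopil → kasopil, zekol → kazekol, zatem → kazatem) add the prefix ka-.
The other pattern: stems with 3 vowels add ha- … -et around the stem.
So togun → katogun.

katogun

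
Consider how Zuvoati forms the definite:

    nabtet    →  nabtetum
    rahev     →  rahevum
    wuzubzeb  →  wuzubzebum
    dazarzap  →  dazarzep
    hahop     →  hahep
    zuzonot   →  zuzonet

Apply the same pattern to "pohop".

pohep

nabtet and zuzonot both end in -t yet inflect differently (nabtetum, zuzonet), so the final letter is not what conditions the rule; the last vowel is.
"pohop" has last vowel 'o'. The stems whose last vowel is 'o' (hahop → hahep, zuzonot → zuzonet) change the last vowel to 'e'.
So pohop → pohep.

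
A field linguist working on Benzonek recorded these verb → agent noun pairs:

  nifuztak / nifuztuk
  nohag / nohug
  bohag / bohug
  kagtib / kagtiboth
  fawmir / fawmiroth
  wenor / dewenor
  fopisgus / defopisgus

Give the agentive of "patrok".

depatrok

fawmir and wenor both end in -r yet inflect differently (fawmiroth, dewenor), so the final letter is not what conditions the rule; the last vowel is.
"patrok" has last vowel 'o'. The one such stem in the data (wenor → dewenor) adds the prefix de-, so the same rule applies.
So patrok → depatrok.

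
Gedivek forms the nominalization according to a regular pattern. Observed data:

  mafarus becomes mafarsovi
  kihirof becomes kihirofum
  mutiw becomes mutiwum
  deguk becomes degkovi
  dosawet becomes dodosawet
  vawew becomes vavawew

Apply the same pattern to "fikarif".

fikarifum

vawew and mutiw both end in -w yet inflect differently (vavawew, mutiwum), so the final letter is not what conditions the rule; the last vowel is.
"fikarif" has last vowel 'i'. The one such stem in the data (mutiw → mutiwum) adds -um, so the same rule applies.
The other patterns: stems whose last vowel is 'e' repeat the first consonant+vowel as a prefix; stems whose last vowel is 'u' delete the last vowel and add -ovi.
So fikarif → fikarifum.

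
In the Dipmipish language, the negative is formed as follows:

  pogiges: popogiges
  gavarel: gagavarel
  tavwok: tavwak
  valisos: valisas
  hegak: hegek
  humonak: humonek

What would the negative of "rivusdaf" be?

rivusdef

pogiges and valisos both end in -s yet inflect differently (popogiges, valisas), so the final letter is not what conditions the rule; the last vowel is.
"rivusdaf" has last vowel 'a'. The stems whose last vowel is 'a' (hegak → hegek, humonak → humonek) change the last vowel to 'e'.
The other patterns: stems whose last vowel is 'e' repeat the first consonant+vowel as a prefix; stems whose last vowel is 'o' change the last vowel to 'a'.
So rivusdaf → rivusdef.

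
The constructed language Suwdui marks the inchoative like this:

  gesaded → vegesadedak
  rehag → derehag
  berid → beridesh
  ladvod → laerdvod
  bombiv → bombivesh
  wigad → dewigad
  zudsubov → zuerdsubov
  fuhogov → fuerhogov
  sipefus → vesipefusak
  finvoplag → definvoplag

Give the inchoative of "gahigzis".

ladvod and gesaded both end in -d yet inflect differently (laerdvod, vegesadedak), so the final letter is not what conditions the rule; the last vowel is.
"gahigzis" has last vowel 'i'. The stems whose last vowel is 'i' (berid → beridesh, bombiv → bombivesh) add -esh.
So gahigzis → gahigzisesh.

gahigzisesh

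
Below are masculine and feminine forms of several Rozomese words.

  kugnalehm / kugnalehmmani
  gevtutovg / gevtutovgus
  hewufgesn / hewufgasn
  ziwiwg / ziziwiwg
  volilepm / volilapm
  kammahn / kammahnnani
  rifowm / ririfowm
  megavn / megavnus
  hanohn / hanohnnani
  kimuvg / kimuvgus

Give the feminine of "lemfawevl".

lemfawevlus

megavn and hanohn both end in -n yet inflect differently (megavnus, hanohnnani), so the final letter is not what conditions the rule; the second-to-last letter is.
"lemfawevl" has second-to-last letter 'v'. The stems whose second-to-last letter is 'v' (megavn → megavnus, gevtutovg → gevtutovgus, kimuvg → kimuvgus) add -us.
So lemfawevl → lemfawevlus.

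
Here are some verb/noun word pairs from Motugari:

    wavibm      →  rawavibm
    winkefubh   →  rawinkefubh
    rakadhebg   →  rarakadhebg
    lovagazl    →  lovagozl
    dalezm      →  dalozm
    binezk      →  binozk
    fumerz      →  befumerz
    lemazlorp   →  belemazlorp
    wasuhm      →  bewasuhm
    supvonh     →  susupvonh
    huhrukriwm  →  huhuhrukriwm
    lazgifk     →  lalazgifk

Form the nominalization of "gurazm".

wavibm and dalezm both end in -m yet inflect differently (rawavibm, dalozm), so the final letter is not what conditions the rule; the second-to-last letter is.
"gurazm" has second-to-last letter 'z'. The stems whose second-to-last letter is 'z' (lovagazl → lovagozl, dalezm → dalozm, binezk → binozk) change the last vowel to 'o'.
So gurazm → gurozm.

gurozm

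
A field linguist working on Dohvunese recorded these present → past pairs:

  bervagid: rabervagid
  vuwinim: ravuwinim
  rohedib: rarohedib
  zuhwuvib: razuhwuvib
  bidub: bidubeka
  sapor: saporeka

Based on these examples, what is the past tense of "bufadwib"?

rohedib and bidub both end in -b yet inflect differently (rarohedib, bidubeka), so the final letter is not what conditions the rule; the last vowel is.
"bufadwib" has last vowel 'i'. The stems whose last vowel is 'i' (bervagid → rabervagid, vuwinim → ravuwinim, rohedib → rarohedib) add the prefix ra-.
The other pattern: stems whose last vowel is 'o' or 'u' add -eka.
So bufadwib → rabufadwib.

rabufadwib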